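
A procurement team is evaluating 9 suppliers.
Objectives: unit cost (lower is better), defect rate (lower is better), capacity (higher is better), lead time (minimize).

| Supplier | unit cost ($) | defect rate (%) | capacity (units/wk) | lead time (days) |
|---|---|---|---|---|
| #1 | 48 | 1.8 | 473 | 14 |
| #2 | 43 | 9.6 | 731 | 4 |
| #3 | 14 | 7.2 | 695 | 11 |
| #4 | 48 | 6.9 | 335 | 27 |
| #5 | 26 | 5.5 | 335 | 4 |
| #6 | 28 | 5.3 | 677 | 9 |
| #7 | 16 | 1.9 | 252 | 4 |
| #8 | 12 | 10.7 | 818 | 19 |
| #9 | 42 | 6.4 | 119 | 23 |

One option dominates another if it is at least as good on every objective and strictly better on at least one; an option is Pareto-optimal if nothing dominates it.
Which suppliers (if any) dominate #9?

#5: unit cost 26≤42, defect rate 5.5≤6.4, capacity 335≥119, lead time 4≤23 — dominates #9.
#6: unit cost 28≤42, defect rate 5.3≤6.4, capacity 677≥119, lead time 9≤23 — dominates #9.
#7: unit cost 16≤42, defect rate 1.9≤6.4, capacity 252≥119, lead time 4≤23 — dominates #9.
Others (#1, #2, #3, #4, #8) are each worse than #9 on at least one objective.

#5, #6, #7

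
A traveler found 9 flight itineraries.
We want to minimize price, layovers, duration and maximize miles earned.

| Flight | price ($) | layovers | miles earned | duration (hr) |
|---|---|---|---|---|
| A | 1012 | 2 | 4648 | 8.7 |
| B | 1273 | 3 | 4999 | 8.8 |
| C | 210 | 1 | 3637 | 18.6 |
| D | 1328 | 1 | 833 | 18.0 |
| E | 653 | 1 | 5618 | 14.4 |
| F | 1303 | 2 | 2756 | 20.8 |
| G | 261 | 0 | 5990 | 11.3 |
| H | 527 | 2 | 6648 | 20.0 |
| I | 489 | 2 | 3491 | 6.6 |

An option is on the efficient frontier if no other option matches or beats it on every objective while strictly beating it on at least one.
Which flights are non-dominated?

A, B, C, G, H, I

A: not dominated.
B: not dominated.
C: not dominated (best price).
D: dominated by E (price 653≤1328, layovers 1≤1, miles earned 5618≥833, duration 14.4≤18.0).
E: dominated by G (price 261≤653, layovers 0≤1, miles earned 5990≥5618, duration 11.3≤14.4).
F: dominated by A (price 1012≤1303, layovers 2≤2, miles earned 4648≥2756, duration 8.7≤20.8).
G: not dominated (best layovers).
H: not dominated (best miles earned).
I: not dominated (best duration).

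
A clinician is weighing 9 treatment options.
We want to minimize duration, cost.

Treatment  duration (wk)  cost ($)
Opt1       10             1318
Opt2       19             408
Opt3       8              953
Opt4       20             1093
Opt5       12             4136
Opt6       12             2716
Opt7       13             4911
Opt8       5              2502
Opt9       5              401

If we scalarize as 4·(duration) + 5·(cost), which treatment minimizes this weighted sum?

Opt9

Opt1: 4·10 + 5·1318 = 6630
Opt2: 4·19 + 5·408 = 2116
Opt3: 4·8 + 5·953 = 4797
Opt4: 4·20 + 5·1093 = 5545
Opt5: 4·12 + 5·4136 = 20728
Opt6: 4·12 + 5·2716 = 13628
Opt7: 4·13 + 5·4911 = 24607
Opt8: 4·5 + 5·2502 = 12530
Opt9: 4·5 + 5·401 = 2025
Lowest: Opt9 at 2025.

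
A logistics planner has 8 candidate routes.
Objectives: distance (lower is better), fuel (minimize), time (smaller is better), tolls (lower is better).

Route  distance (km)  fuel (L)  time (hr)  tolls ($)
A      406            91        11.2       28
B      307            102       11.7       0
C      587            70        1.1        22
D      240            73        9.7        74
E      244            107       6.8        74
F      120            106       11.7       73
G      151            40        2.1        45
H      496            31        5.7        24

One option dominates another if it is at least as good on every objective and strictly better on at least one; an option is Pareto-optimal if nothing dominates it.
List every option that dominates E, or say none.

G

G: distance 151≤244, fuel 40≤107, time 2.1≤6.8, tolls 45≤74 — dominates E.
Others (A, B, C, D, F, H) are each worse than E on at least one objective.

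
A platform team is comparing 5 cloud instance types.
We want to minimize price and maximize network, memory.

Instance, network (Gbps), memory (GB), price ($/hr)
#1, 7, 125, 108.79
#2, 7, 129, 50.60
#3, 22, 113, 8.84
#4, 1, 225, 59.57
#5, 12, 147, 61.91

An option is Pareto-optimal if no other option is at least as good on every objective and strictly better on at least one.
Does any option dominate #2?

#1: worse on memory (125 vs 129).
#3: worse on memory (113 vs 129).
#4: worse on network (1 vs 7).
#5: worse on price (61.91 vs 50.60).
No option is at least as good as #2 on every objective and strictly better on one.

No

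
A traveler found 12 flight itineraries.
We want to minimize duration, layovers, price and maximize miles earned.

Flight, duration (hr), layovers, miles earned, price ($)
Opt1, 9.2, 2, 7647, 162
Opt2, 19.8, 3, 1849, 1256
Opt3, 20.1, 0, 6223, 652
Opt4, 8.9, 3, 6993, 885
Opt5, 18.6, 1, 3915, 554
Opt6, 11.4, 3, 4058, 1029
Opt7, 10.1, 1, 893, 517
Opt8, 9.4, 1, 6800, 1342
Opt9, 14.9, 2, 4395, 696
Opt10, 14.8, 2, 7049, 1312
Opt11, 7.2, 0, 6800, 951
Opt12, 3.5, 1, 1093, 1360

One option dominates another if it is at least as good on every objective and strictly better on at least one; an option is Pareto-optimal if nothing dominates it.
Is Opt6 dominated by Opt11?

Yes

Opt11 vs Opt6: duration 7.2≤11.4, layovers 0≤3, miles earned 6800≥4058, price 951≤1029 — Opt11 is at least as good on every objective with at least one strict improvement.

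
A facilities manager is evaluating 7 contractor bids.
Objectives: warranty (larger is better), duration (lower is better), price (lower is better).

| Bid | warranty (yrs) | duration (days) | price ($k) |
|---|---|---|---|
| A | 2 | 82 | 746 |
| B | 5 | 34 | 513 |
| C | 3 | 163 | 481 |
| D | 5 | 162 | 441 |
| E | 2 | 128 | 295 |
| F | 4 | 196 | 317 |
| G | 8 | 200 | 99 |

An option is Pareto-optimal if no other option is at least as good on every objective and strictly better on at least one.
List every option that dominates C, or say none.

D: warranty 5≥3, duration 162≤163, price 441≤481 — dominates C.
Others (A, B, E, F, G) are each worse than C on at least one objective.

D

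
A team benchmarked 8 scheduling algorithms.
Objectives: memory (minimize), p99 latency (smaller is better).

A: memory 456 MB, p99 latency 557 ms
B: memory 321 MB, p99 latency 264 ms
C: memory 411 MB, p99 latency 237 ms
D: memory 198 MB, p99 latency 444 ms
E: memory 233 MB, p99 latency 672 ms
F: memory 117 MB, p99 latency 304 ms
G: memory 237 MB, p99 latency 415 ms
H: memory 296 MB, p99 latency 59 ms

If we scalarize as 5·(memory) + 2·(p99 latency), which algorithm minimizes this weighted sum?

F

A: 5·456 + 2·557 = 3394
B: 5·321 + 2·264 = 2133
C: 5·411 + 2·237 = 2529
D: 5·198 + 2·444 = 1878
E: 5·233 + 2·672 = 2509
F: 5·117 + 2·304 = 1193
G: 5·237 + 2·415 = 2015
H: 5·296 + 2·59 = 1598
Lowest: F at 1193.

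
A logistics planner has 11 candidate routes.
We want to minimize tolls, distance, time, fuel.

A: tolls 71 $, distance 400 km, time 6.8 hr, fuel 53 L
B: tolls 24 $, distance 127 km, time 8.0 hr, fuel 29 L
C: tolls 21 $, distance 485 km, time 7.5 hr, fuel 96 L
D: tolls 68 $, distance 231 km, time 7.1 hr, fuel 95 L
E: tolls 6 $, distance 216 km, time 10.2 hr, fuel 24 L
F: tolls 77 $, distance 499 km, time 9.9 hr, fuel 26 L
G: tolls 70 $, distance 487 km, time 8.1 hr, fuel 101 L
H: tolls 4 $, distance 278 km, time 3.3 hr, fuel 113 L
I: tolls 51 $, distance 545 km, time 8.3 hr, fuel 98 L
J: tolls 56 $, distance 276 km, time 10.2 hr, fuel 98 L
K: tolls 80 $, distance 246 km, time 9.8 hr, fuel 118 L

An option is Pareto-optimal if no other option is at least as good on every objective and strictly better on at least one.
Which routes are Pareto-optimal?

A, B, C, D, E, F, H

A: not dominated.
B: not dominated (best distance).
C: not dominated.
D: not dominated.
E: not dominated (best fuel).
F: not dominated.
G: dominated by B (tolls 24≤70, distance 127≤487, time 8.0≤8.1, fuel 29≤101).
H: not dominated (best tolls).
I: dominated by B (tolls 24≤51, distance 127≤545, time 8.0≤8.3, fuel 29≤98).
J: dominated by B (tolls 24≤56, distance 127≤276, time 8.0≤10.2, fuel 29≤98).
K: dominated by B (tolls 24≤80, distance 127≤246, time 8.0≤9.8, fuel 29≤118).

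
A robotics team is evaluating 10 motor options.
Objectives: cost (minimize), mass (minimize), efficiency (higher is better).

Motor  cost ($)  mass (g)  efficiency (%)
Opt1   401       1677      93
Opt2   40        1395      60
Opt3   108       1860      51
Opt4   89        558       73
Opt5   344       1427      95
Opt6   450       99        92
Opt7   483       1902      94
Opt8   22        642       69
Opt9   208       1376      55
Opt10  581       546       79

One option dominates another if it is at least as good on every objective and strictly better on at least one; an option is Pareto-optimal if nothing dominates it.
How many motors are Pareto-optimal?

4

Opt1: dominated by Opt5 (cost 344≤401, mass 1427≤1677, efficiency 95≥93).
Opt2: dominated by Opt8 (cost 22≤40, mass 642≤1395, efficiency 69≥60).
Opt3: dominated by Opt2 (cost 40≤108, mass 1395≤1860, efficiency 60≥51).
Opt4: not dominated.
Opt5: not dominated (best efficiency).
Opt6: not dominated (best mass).
Opt7: dominated by Opt5 (cost 344≤483, mass 1427≤1902, efficiency 95≥94).
Opt8: not dominated (best cost).
Opt9: dominated by Opt4 (cost 89≤208, mass 558≤1376, efficiency 73≥55).
Opt10: dominated by Opt6 (cost 450≤581, mass 99≤546, efficiency 92≥79).
Pareto-optimal: Opt4, Opt5, Opt6, Opt8 → 4.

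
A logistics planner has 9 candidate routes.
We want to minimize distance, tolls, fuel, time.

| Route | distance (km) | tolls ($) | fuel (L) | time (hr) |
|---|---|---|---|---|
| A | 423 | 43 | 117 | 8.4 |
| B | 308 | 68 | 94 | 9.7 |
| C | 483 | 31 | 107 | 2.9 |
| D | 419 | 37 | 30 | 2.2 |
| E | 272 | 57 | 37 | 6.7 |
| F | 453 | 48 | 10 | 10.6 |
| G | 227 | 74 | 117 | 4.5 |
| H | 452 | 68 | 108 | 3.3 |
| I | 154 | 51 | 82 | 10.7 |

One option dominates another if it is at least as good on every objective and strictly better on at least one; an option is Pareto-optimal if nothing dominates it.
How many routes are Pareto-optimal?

6

A: dominated by D (distance 419≤423, tolls 37≤43, fuel 30≤117, time 2.2≤8.4).
B: dominated by E (distance 272≤308, tolls 57≤68, fuel 37≤94, time 6.7≤9.7).
C: not dominated (best tolls).
D: not dominated (best time).
E: not dominated.
F: not dominated (best fuel).
G: not dominated.
H: dominated by D (distance 419≤452, tolls 37≤68, fuel 30≤108, time 2.2≤3.3).
I: not dominated (best distance).
Pareto-optimal: C, D, E, F, G, I → 6.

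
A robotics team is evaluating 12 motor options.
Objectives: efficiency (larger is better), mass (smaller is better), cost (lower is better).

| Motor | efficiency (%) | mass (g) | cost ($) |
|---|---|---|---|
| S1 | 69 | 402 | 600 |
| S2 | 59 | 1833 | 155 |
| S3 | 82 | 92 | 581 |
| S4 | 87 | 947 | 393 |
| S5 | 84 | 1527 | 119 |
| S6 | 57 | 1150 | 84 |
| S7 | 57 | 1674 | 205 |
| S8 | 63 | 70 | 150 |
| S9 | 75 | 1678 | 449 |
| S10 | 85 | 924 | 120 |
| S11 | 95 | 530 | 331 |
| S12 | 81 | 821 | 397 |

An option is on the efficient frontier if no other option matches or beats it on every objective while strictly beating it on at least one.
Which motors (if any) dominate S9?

S4, S5, S10, S11, S12

S4: efficiency 87≥75, mass 947≤1678, cost 393≤449 — dominates S9.
S5: efficiency 84≥75, mass 1527≤1678, cost 119≤449 — dominates S9.
S10: efficiency 85≥75, mass 924≤1678, cost 120≤449 — dominates S9.
S11: efficiency 95≥75, mass 530≤1678, cost 331≤449 — dominates S9.
S12: efficiency 81≥75, mass 821≤1678, cost 397≤449 — dominates S9.
Others (S1, S2, S3, S6, S7, S8) are each worse than S9 on at least one objective.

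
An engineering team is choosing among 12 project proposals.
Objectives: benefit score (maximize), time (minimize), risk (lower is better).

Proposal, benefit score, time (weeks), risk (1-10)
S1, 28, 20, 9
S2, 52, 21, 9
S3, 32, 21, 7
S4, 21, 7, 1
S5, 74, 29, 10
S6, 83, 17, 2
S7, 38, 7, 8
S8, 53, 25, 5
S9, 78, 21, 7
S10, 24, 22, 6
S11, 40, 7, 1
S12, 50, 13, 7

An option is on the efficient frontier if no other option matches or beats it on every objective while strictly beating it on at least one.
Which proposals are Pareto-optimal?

S1: dominated by S6 (benefit score 83≥28, time 17≤20, risk 2≤9).
S2: dominated by S6 (benefit score 83≥52, time 17≤21, risk 2≤9).
S3: dominated by S6 (benefit score 83≥32, time 17≤21, risk 2≤7).
S4: dominated by S11 (benefit score 40≥21, time 7≤7, risk 1≤1).
S5: dominated by S6 (benefit score 83≥74, time 17≤29, risk 2≤10).
S6: not dominated (best benefit score).
S7: dominated by S11 (benefit score 40≥38, time 7≤7, risk 1≤8).
S8: dominated by S6 (benefit score 83≥53, time 17≤25, risk 2≤5).
S9: dominated by S6 (benefit score 83≥78, time 17≤21, risk 2≤7).
S10: dominated by S6 (benefit score 83≥24, time 17≤22, risk 2≤6).
S11: not dominated.
S12: not dominated.

S6, S11, S12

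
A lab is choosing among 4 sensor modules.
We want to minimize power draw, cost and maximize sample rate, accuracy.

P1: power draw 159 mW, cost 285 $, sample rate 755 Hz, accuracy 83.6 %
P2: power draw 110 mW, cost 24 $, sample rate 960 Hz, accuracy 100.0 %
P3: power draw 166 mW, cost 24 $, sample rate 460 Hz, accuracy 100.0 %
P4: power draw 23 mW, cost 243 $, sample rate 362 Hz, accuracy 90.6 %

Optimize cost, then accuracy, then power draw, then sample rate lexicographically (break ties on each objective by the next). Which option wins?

P2

First minimize cost: best is 24, kept {P2, P3}.
Then maximize accuracy: best is 100.0, kept {P2, P3}.
Then minimize power draw: best is 110, kept {P2}.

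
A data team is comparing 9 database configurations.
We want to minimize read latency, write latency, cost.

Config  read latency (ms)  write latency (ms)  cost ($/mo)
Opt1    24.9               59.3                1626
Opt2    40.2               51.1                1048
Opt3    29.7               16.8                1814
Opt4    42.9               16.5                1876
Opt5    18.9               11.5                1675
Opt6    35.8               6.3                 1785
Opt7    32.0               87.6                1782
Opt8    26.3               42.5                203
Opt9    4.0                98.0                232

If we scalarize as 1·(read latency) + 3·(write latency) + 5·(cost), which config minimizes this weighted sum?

Opt1: 1·24.9 + 3·59.3 + 5·1626 = 8332.8
Opt2: 1·40.2 + 3·51.1 + 5·1048 = 5433.5
Opt3: 1·29.7 + 3·16.8 + 5·1814 = 9150.1
Opt4: 1·42.9 + 3·16.5 + 5·1876 = 9472.4
Opt5: 1·18.9 + 3·11.5 + 5·1675 = 8428.4
Opt6: 1·35.8 + 3·6.3 + 5·1785 = 8979.7
Opt7: 1·32.0 + 3·87.6 + 5·1782 = 9204.8
Opt8: 1·26.3 + 3·42.5 + 5·203 = 1168.8
Opt9: 1·4.0 + 3·98.0 + 5·232 = 1458.0
Lowest: Opt8 at 1168.8.

Opt8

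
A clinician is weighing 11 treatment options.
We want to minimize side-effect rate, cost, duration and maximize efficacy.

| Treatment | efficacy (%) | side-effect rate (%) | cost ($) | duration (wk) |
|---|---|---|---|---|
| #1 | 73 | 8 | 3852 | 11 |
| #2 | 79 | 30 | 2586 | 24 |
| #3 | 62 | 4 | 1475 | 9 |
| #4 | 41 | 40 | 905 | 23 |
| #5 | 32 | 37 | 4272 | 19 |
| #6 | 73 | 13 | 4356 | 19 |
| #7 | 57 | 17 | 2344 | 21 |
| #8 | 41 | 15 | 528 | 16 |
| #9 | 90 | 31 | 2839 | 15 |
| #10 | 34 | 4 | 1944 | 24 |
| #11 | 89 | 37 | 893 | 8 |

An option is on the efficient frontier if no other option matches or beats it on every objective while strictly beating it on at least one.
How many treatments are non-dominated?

6

#1: not dominated.
#2: not dominated.
#3: not dominated.
#4: dominated by #8 (efficacy 41≥41, side-effect rate 15≤40, cost 528≤905, duration 16≤23).
#5: dominated by #1 (efficacy 73≥32, side-effect rate 8≤37, cost 3852≤4272, duration 11≤19).
#6: dominated by #1 (efficacy 73≥73, side-effect rate 8≤13, cost 3852≤4356, duration 11≤19).
#7: dominated by #3 (efficacy 62≥57, side-effect rate 4≤17, cost 1475≤2344, duration 9≤21).
#8: not dominated (best cost).
#9: not dominated (best efficacy).
#10: dominated by #3 (efficacy 62≥34, side-effect rate 4≤4, cost 1475≤1944, duration 9≤24).
#11: not dominated (best duration).
Pareto-optimal: #1, #2, #3, #8, #9, #11 → 6.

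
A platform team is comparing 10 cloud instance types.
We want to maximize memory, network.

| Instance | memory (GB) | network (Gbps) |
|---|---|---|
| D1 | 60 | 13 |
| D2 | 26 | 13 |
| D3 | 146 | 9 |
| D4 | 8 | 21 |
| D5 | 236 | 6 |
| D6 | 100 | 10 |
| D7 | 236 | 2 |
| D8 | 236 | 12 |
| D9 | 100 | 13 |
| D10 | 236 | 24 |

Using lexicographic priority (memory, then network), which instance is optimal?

First maximize memory: best is 236, kept {D5, D7, D8, D10}.
Then maximize network: best is 24, kept {D10}.

D10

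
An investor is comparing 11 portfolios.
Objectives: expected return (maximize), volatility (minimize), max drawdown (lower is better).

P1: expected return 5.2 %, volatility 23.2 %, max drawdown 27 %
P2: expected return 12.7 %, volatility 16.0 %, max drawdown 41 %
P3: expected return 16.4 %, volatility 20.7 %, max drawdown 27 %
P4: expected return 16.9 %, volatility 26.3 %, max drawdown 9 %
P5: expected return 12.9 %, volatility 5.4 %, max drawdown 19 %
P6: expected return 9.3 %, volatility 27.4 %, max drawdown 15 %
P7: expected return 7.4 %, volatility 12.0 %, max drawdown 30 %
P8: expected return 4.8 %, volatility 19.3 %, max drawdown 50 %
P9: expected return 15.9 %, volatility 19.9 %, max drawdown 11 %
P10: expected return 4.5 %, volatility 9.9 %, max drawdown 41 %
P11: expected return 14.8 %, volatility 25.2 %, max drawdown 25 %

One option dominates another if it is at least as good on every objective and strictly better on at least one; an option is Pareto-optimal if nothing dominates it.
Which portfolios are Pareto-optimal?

P1: dominated by P3 (expected return 16.4≥5.2, volatility 20.7≤23.2, max drawdown 27≤27).
P2: dominated by P5 (expected return 12.9≥12.7, volatility 5.4≤16.0, max drawdown 19≤41).
P3: not dominated.
P4: not dominated (best expected return).
P5: not dominated (best volatility).
P6: dominated by P4 (expected return 16.9≥9.3, volatility 26.3≤27.4, max drawdown 9≤15).
P7: dominated by P5 (expected return 12.9≥7.4, volatility 5.4≤12.0, max drawdown 19≤30).
P8: dominated by P2 (expected return 12.7≥4.8, volatility 16.0≤19.3, max drawdown 41≤50).
P9: not dominated.
P10: dominated by P5 (expected return 12.9≥4.5, volatility 5.4≤9.9, max drawdown 19≤41).
P11: dominated by P9 (expected return 15.9≥14.8, volatility 19.9≤25.2, max drawdown 11≤25).

P3, P4, P5, P9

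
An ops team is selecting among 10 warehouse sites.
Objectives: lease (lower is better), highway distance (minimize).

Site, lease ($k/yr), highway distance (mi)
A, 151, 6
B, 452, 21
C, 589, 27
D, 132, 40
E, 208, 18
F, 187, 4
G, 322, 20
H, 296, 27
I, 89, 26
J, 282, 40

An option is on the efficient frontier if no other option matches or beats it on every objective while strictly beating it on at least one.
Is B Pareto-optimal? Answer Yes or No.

A vs B: lease 151≤452, highway distance 6≤21 — A is at least as good on every objective and strictly better on at least one, so A dominates B.

No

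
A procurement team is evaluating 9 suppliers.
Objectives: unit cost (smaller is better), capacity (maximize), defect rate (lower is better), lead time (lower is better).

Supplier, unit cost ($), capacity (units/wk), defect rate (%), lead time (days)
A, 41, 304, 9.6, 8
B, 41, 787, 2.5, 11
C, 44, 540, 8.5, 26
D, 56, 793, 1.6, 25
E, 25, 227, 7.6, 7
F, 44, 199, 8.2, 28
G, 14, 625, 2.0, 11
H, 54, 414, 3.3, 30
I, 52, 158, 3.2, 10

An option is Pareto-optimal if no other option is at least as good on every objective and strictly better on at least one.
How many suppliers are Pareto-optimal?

6

A: not dominated.
B: not dominated.
C: dominated by B (unit cost 41≤44, capacity 787≥540, defect rate 2.5≤8.5, lead time 11≤26).
D: not dominated (best capacity).
E: not dominated (best lead time).
F: dominated by B (unit cost 41≤44, capacity 787≥199, defect rate 2.5≤8.2, lead time 11≤28).
G: not dominated (best unit cost).
H: dominated by B (unit cost 41≤54, capacity 787≥414, defect rate 2.5≤3.3, lead time 11≤30).
I: not dominated.
Pareto-optimal: A, B, D, E, G, I → 6.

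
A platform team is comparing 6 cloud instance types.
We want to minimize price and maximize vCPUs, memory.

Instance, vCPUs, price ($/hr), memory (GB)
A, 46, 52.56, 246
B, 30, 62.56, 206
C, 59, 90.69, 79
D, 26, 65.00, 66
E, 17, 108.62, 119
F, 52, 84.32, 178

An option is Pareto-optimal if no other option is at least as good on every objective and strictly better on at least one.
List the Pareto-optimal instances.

A: not dominated (best price).
B: dominated by A (vCPUs 46≥30, price 52.56≤62.56, memory 246≥206).
C: not dominated (best vCPUs).
D: dominated by A (vCPUs 46≥26, price 52.56≤65.00, memory 246≥66).
E: dominated by A (vCPUs 46≥17, price 52.56≤108.62, memory 246≥119).
F: not dominated.

A, C, F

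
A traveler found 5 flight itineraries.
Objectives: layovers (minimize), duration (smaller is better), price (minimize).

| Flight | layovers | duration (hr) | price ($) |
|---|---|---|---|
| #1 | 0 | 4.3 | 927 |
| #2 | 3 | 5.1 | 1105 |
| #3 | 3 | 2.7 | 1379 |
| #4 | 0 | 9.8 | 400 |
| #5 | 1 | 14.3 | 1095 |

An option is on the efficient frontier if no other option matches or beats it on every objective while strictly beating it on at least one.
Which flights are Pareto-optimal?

#1: not dominated.
#2: dominated by #1 (layovers 0≤3, duration 4.3≤5.1, price 927≤1105).
#3: not dominated (best duration).
#4: not dominated (best price).
#5: dominated by #1 (layovers 0≤1, duration 4.3≤14.3, price 927≤1095).

#1, #3, #4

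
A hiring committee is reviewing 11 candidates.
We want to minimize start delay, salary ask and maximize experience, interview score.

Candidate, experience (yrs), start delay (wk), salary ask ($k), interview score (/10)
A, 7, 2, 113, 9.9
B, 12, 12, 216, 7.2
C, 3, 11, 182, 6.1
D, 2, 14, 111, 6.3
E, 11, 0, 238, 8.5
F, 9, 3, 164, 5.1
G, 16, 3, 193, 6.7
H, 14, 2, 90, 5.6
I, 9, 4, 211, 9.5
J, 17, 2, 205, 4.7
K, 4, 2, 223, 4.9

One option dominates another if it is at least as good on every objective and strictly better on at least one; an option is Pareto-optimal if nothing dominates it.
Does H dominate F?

Yes

H vs F: experience 14≥9, start delay 2≤3, salary ask 90≤164, interview score 5.6≥5.1 — H is at least as good on every objective with at least one strict improvement.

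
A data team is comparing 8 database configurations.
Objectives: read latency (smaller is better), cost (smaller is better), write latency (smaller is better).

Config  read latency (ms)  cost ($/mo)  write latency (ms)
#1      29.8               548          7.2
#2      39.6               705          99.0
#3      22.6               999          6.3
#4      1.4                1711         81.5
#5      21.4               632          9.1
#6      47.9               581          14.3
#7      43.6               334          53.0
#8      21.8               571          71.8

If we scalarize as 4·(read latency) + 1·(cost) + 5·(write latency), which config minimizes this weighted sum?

#1

#1: 4·29.8 + 1·548 + 5·7.2 = 703.2
#2: 4·39.6 + 1·705 + 5·99.0 = 1358.4
#3: 4·22.6 + 1·999 + 5·6.3 = 1120.9
#4: 4·1.4 + 1·1711 + 5·81.5 = 2124.1
#5: 4·21.4 + 1·632 + 5·9.1 = 763.1
#6: 4·47.9 + 1·581 + 5·14.3 = 844.1
#7: 4·43.6 + 1·334 + 5·53.0 = 773.4
#8: 4·21.8 + 1·571 + 5·71.8 = 1017.2
Lowest: #1 at 703.2.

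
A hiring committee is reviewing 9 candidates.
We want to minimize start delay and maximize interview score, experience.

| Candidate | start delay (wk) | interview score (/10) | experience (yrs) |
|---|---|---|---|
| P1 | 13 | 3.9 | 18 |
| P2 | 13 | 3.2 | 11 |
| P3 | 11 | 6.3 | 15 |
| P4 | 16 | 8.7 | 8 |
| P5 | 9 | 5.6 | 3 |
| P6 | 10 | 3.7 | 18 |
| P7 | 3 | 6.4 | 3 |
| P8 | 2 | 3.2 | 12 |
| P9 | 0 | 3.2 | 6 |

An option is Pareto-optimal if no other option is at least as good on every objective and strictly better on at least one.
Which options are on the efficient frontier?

P1, P3, P4, P6, P7, P8, P9

P1: not dominated.
P2: dominated by P1 (start delay 13≤13, interview score 3.9≥3.2, experience 18≥11).
P3: not dominated.
P4: not dominated (best interview score).
P5: dominated by P7 (start delay 3≤9, interview score 6.4≥5.6, experience 3≥3).
P6: not dominated.
P7: not dominated.
P8: not dominated.
P9: not dominated (best start delay).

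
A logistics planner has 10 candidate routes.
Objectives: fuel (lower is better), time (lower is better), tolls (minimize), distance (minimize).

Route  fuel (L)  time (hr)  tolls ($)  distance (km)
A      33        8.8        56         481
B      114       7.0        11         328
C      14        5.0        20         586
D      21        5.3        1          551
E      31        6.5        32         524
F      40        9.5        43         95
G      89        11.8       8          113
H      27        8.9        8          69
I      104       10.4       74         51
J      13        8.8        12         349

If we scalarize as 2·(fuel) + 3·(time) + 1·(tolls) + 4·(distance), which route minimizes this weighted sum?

H

A: 2·33 + 3·8.8 + 1·56 + 4·481 = 2072.4
B: 2·114 + 3·7.0 + 1·11 + 4·328 = 1572.0
C: 2·14 + 3·5.0 + 1·20 + 4·586 = 2407.0
D: 2·21 + 3·5.3 + 1·1 + 4·551 = 2262.9
E: 2·31 + 3·6.5 + 1·32 + 4·524 = 2209.5
F: 2·40 + 3·9.5 + 1·43 + 4·95 = 531.5
G: 2·89 + 3·11.8 + 1·8 + 4·113 = 673.4
H: 2·27 + 3·8.9 + 1·8 + 4·69 = 364.7
I: 2·104 + 3·10.4 + 1·74 + 4·51 = 517.2
J: 2·13 + 3·8.8 + 1·12 + 4·349 = 1460.4
Lowest: H at 364.7.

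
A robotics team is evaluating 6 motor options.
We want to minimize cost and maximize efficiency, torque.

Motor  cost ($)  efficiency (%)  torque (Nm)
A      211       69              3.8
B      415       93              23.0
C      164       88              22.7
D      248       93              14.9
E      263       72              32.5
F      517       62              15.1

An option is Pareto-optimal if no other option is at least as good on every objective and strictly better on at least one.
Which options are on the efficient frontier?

B, C, D, E

A: dominated by C (cost 164≤211, efficiency 88≥69, torque 22.7≥3.8).
B: not dominated.
C: not dominated (best cost).
D: not dominated.
E: not dominated (best torque).
F: dominated by B (cost 415≤517, efficiency 93≥62, torque 23.0≥15.1).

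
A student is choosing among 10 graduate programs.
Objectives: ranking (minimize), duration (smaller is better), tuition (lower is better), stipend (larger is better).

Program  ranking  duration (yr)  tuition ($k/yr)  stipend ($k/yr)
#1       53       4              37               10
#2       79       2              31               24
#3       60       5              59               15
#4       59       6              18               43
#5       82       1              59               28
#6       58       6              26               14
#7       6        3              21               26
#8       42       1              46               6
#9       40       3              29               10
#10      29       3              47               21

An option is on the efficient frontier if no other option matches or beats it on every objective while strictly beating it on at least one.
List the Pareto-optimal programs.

#1: dominated by #7 (ranking 6≤53, duration 3≤4, tuition 21≤37, stipend 26≥10).
#2: not dominated.
#3: dominated by #7 (ranking 6≤60, duration 3≤5, tuition 21≤59, stipend 26≥15).
#4: not dominated (best tuition).
#5: not dominated.
#6: dominated by #7 (ranking 6≤58, duration 3≤6, tuition 21≤26, stipend 26≥14).
#7: not dominated (best ranking).
#8: not dominated.
#9: dominated by #7 (ranking 6≤40, duration 3≤3, tuition 21≤29, stipend 26≥10).
#10: dominated by #7 (ranking 6≤29, duration 3≤3, tuition 21≤47, stipend 26≥21).

#2, #4, #5, #7, #8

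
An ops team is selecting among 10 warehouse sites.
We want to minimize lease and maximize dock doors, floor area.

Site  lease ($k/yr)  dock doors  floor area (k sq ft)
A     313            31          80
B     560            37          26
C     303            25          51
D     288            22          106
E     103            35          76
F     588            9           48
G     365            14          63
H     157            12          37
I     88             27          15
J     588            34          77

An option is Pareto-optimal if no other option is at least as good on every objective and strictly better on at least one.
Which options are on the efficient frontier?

A: not dominated.
B: not dominated (best dock doors).
C: dominated by E (lease 103≤303, dock doors 35≥25, floor area 76≥51).
D: not dominated (best floor area).
E: not dominated.
F: dominated by A (lease 313≤588, dock doors 31≥9, floor area 80≥48).
G: dominated by A (lease 313≤365, dock doors 31≥14, floor area 80≥63).
H: dominated by E (lease 103≤157, dock doors 35≥12, floor area 76≥37).
I: not dominated (best lease).
J: not dominated.

A, B, D, E, I, J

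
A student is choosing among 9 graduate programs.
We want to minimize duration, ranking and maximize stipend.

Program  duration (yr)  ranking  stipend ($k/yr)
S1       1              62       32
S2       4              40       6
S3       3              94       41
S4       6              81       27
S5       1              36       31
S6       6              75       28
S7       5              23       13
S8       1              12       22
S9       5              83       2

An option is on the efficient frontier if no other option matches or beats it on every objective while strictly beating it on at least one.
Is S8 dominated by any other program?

S1: worse on ranking (62 vs 12).
S2: worse on duration (4 vs 1).
S3: worse on duration (3 vs 1).
S4: worse on duration (6 vs 1).
S5: worse on ranking (36 vs 12).
S6: worse on duration (6 vs 1).
S7: worse on duration (5 vs 1).
S9: worse on duration (5 vs 1).
No option is at least as good as S8 on every objective and strictly better on one.

No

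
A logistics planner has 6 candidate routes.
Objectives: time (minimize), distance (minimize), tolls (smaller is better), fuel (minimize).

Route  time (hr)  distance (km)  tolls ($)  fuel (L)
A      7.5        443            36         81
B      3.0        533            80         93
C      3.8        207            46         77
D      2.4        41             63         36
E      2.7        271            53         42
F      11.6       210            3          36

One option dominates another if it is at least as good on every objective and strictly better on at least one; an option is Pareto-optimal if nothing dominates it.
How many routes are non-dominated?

A: not dominated.
B: dominated by D (time 2.4≤3.0, distance 41≤533, tolls 63≤80, fuel 36≤93).
C: not dominated.
D: not dominated (best time).
E: not dominated.
F: not dominated (best tolls).
Pareto-optimal: A, C, D, E, F → 5.

5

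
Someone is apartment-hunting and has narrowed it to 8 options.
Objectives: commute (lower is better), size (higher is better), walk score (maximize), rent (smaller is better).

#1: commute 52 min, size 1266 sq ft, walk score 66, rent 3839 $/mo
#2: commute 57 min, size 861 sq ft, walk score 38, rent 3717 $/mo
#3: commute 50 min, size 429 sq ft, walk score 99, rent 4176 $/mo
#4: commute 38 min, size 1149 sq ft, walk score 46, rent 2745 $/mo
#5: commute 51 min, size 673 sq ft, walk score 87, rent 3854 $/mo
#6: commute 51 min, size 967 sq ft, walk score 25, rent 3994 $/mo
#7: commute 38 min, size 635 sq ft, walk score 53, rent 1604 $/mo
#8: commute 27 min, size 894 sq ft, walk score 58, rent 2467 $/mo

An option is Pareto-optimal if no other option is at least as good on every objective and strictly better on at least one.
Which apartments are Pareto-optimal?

#1: not dominated (best size).
#2: dominated by #4 (commute 38≤57, size 1149≥861, walk score 46≥38, rent 2745≤3717).
#3: not dominated (best walk score).
#4: not dominated.
#5: not dominated.
#6: dominated by #4 (commute 38≤51, size 1149≥967, walk score 46≥25, rent 2745≤3994).
#7: not dominated (best rent).
#8: not dominated (best commute).

#1, #3, #4, #5, #7, #8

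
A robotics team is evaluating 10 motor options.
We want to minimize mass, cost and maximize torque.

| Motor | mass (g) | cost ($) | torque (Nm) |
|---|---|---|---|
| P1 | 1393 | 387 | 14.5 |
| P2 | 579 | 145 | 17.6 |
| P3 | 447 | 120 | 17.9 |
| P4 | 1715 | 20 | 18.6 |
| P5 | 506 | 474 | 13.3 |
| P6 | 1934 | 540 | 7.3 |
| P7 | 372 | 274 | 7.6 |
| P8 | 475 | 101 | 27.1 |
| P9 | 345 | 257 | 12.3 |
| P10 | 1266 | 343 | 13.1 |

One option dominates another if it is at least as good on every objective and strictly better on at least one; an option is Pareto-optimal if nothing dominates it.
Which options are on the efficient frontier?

P3, P4, P8, P9

P1: dominated by P2 (mass 579≤1393, cost 145≤387, torque 17.6≥14.5).
P2: dominated by P3 (mass 447≤579, cost 120≤145, torque 17.9≥17.6).
P3: not dominated.
P4: not dominated (best cost).
P5: dominated by P3 (mass 447≤506, cost 120≤474, torque 17.9≥13.3).
P6: dominated by P1 (mass 1393≤1934, cost 387≤540, torque 14.5≥7.3).
P7: dominated by P9 (mass 345≤372, cost 257≤274, torque 12.3≥7.6).
P8: not dominated (best torque).
P9: not dominated (best mass).
P10: dominated by P2 (mass 579≤1266, cost 145≤343, torque 17.6≥13.1).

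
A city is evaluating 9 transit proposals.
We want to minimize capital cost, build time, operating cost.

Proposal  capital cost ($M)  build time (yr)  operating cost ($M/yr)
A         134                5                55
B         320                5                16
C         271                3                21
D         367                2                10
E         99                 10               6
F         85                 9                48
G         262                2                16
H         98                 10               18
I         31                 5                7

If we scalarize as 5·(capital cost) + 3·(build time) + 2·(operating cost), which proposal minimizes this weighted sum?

A: 5·134 + 3·5 + 2·55 = 795
B: 5·320 + 3·5 + 2·16 = 1647
C: 5·271 + 3·3 + 2·21 = 1406
D: 5·367 + 3·2 + 2·10 = 1861
E: 5·99 + 3·10 + 2·6 = 537
F: 5·85 + 3·9 + 2·48 = 548
G: 5·262 + 3·2 + 2·16 = 1348
H: 5·98 + 3·10 + 2·18 = 556
I: 5·31 + 3·5 + 2·7 = 184
Lowest: I at 184.

I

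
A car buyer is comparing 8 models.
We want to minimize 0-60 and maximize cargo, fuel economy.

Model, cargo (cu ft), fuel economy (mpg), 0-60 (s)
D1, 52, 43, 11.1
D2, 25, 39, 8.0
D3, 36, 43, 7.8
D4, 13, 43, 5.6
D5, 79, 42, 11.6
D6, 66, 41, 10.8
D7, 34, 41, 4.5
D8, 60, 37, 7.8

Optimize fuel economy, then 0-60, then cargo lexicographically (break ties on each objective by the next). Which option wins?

D4

First maximize fuel economy: best is 43, kept {D1, D3, D4}.
Then minimize 0-60: best is 5.6, kept {D4}.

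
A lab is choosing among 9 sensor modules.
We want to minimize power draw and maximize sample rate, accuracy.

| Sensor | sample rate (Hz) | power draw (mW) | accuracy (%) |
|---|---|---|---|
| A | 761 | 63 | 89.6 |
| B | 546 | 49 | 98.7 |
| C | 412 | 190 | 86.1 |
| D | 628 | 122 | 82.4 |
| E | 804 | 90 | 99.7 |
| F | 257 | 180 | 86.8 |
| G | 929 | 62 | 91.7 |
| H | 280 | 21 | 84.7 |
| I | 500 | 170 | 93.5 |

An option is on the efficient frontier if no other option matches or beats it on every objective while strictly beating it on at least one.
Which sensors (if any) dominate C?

A, B, E, G, I

A: sample rate 761≥412, power draw 63≤190, accuracy 89.6≥86.1 — dominates C.
B: sample rate 546≥412, power draw 49≤190, accuracy 98.7≥86.1 — dominates C.
E: sample rate 804≥412, power draw 90≤190, accuracy 99.7≥86.1 — dominates C.
G: sample rate 929≥412, power draw 62≤190, accuracy 91.7≥86.1 — dominates C.
I: sample rate 500≥412, power draw 170≤190, accuracy 93.5≥86.1 — dominates C.
Others (D, F, H) are each worse than C on at least one objective.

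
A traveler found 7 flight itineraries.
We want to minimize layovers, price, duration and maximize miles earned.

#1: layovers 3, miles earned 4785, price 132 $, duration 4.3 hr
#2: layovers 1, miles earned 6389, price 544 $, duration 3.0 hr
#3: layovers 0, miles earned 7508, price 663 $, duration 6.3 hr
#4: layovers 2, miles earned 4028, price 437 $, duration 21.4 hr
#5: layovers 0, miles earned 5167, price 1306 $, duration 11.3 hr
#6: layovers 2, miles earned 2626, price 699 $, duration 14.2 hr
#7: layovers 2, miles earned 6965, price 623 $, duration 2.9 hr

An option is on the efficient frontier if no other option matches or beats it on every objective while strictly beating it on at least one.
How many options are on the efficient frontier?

5

#1: not dominated (best price).
#2: not dominated.
#3: not dominated (best miles earned).
#4: not dominated.
#5: dominated by #3 (layovers 0≤0, miles earned 7508≥5167, price 663≤1306, duration 6.3≤11.3).
#6: dominated by #2 (layovers 1≤2, miles earned 6389≥2626, price 544≤699, duration 3.0≤14.2).
#7: not dominated (best duration).
Pareto-optimal: #1, #2, #3, #4, #7 → 5.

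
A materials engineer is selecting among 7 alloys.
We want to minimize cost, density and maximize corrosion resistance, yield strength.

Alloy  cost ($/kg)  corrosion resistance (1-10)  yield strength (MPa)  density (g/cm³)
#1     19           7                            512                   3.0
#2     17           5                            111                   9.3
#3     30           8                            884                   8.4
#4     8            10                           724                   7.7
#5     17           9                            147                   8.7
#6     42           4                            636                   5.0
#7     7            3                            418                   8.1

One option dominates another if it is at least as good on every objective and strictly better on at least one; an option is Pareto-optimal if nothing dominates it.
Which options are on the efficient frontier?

#1, #3, #4, #6, #7

#1: not dominated (best density).
#2: dominated by #4 (cost 8≤17, corrosion resistance 10≥5, yield strength 724≥111, density 7.7≤9.3).
#3: not dominated (best yield strength).
#4: not dominated (best corrosion resistance).
#5: dominated by #4 (cost 8≤17, corrosion resistance 10≥9, yield strength 724≥147, density 7.7≤8.7).
#6: not dominated.
#7: not dominated (best cost).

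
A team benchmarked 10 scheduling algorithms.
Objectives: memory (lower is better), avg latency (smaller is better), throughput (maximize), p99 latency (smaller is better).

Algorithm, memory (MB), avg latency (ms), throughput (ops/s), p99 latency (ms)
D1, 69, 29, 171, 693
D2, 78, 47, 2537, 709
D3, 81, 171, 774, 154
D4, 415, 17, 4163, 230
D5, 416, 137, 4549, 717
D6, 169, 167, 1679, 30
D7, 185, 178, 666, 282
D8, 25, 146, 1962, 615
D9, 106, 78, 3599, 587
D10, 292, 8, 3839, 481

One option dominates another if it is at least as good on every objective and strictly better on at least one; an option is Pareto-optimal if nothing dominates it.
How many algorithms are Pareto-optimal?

9

D1: not dominated.
D2: not dominated.
D3: not dominated.
D4: not dominated.
D5: not dominated (best throughput).
D6: not dominated (best p99 latency).
D7: dominated by D3 (memory 81≤185, avg latency 171≤178, throughput 774≥666, p99 latency 154≤282).
D8: not dominated (best memory).
D9: not dominated.
D10: not dominated (best avg latency).
Pareto-optimal: D1, D2, D3, D4, D5, D6, D8, D9, D10 → 9.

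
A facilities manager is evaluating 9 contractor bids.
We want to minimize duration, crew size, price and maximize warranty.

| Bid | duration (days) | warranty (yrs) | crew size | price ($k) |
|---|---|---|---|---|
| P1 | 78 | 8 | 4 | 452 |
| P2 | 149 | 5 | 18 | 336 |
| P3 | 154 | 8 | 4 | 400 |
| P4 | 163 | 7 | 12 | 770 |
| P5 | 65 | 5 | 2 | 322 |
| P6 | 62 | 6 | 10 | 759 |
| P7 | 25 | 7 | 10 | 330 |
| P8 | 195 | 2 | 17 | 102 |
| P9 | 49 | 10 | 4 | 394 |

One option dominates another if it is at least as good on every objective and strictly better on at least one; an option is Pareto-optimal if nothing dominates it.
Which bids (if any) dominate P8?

P1: worse on price (452 vs 102).
P2: worse on crew size (18 vs 17).
P3: worse on price (400 vs 102).
P4: worse on price (770 vs 102).
P5: worse on price (322 vs 102).
P6: worse on price (759 vs 102).
P7: worse on price (330 vs 102).
P9: worse on price (394 vs 102).
No option dominates P8.

none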